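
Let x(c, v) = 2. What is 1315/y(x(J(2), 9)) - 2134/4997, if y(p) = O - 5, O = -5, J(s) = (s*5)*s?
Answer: -1318479/9994 ≈ -131.93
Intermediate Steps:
J(s) = 5*s² (J(s) = (5*s)*s = 5*s²)
y(p) = -10 (y(p) = -5 - 5 = -10)
1315/y(x(J(2), 9)) - 2134/4997 = 1315/(-10) - 2134/4997 = 1315*(-⅒) - 2134*1/4997 = -263/2 - 2134/4997 = -1318479/9994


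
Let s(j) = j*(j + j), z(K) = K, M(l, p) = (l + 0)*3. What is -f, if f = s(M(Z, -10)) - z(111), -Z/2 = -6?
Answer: -2481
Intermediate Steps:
Z = 12 (Z = -2*(-6) = 12)
M(l, p) = 3*l (M(l, p) = l*3 = 3*l)
s(j) = 2*j² (s(j) = j*(2*j) = 2*j²)
f = 2481 (f = 2*(3*12)² - 1*111 = 2*36² - 111 = 2*1296 - 111 = 2592 - 111 = 2481)
-f = -1*2481 = -2481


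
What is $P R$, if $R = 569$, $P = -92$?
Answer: $-52348$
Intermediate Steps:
$P R = \left(-92\right) 569 = -52348$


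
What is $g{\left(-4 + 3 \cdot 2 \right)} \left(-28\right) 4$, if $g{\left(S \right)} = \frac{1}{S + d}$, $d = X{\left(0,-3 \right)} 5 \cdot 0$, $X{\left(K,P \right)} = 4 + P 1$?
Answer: $-56$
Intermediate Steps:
$X{\left(K,P \right)} = 4 + P$
$d = 0$ ($d = \left(4 - 3\right) 5 \cdot 0 = 1 \cdot 5 \cdot 0 = 5 \cdot 0 = 0$)
$g{\left(S \right)} = \frac{1}{S}$ ($g{\left(S \right)} = \frac{1}{S + 0} = \frac{1}{S}$)
$g{\left(-4 + 3 \cdot 2 \right)} \left(-28\right) 4 = \frac{1}{-4 + 3 \cdot 2} \left(-28\right) 4 = \frac{1}{-4 + 6} \left(-28\right) 4 = \frac{1}{2} \left(-28\right) 4 = \left(-14\right) 4 = -56$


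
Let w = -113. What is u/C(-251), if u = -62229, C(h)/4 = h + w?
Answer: 62229/1456 ≈ 42.740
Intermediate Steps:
C(h) = -452 + 4*h (C(h) = 4*(h - 113) = 4*(-113 + h) = -452 + 4*h)
u/C(-251) = -62229/(-452 + 4*(-251)) = -62229/(-452 - 1004) = -62229/(-1456) = -62229*(-1/1456) = 62229/1456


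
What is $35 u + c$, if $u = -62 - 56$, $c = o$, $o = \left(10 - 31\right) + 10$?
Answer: $-4141$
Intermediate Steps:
$o = -11$ ($o = -21 + 10 = -11$)
$c = -11$
$u = -118$ ($u = -62 - 56 = -118$)
$35 u + c = 35 \left(-118\right) - 11 = -4130 - 11 = -4141$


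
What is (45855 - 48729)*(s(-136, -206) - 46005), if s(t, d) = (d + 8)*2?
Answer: 133356474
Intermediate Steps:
s(t, d) = 16 + 2*d (s(t, d) = (8 + d)*2 = 16 + 2*d)
(45855 - 48729)*(s(-136, -206) - 46005) = (45855 - 48729)*((16 + 2*(-206)) - 46005) = -2874*((16 - 412) - 46005) = -2874*(-396 - 46005) = -2874*(-46401) = 133356474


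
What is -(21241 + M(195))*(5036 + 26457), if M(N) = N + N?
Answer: -681225083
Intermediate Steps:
M(N) = 2*N
-(21241 + M(195))*(5036 + 26457) = -(21241 + 2*195)*(5036 + 26457) = -(21241 + 390)*31493 = -21631*31493 = -1*681225083 = -681225083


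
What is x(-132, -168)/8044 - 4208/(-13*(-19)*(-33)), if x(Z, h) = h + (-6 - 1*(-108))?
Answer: 16655593/32783322 ≈ 0.50805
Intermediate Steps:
x(Z, h) = 102 + h (x(Z, h) = h + (-6 + 108) = h + 102 = 102 + h)
x(-132, -168)/8044 - 4208/(-13*(-19)*(-33)) = (102 - 168)/8044 - 4208/(-13*(-19)*(-33)) = -66*1/8044 - 4208/(247*(-33)) = -33/4022 - 4208/(-8151) = -33/4022 - 4208*(-1/8151) = -33/4022 + 4208/8151 = 16655593/32783322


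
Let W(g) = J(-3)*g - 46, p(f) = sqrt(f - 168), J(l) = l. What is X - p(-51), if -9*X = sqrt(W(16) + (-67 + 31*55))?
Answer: -2*sqrt(386)/9 - I*sqrt(219) ≈ -4.366 - 14.799*I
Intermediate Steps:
p(f) = sqrt(-168 + f)
W(g) = -46 - 3*g (W(g) = -3*g - 46 = -46 - 3*g)
X = -2*sqrt(386)/9 (X = -sqrt((-46 - 3*16) + (-67 + 31*55))/9 = -sqrt((-46 - 48) + (-67 + 1705))/9 = -sqrt(-94 + 1638)/9 = -2*sqrt(386)/9 ≈ -4.3660)
X - p(-51) = -2*sqrt(386)/9 - sqrt(-168 - 51) = -2*sqrt(386)/9 - sqrt(-219) = -2*sqrt(386)/9 - I*sqrt(219)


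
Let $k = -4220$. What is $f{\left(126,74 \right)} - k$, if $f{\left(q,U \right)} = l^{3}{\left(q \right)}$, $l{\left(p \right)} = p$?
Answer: $2004596$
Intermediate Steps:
$f{\left(q,U \right)} = q^{3}$
$f{\left(126,74 \right)} - k = 126^{3} - -4220 = 2000376 + 4220 = 2004596$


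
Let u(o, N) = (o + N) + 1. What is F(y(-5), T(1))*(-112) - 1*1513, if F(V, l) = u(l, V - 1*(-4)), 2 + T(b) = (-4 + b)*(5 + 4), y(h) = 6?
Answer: 503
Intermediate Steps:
T(b) = -38 + 9*b (T(b) = -2 + (-4 + b)*(5 + 4) = -2 + (-4 + b)*9 = -2 + (-36 + 9*b) = -38 + 9*b)
u(o, N) = 1 + N + o (u(o, N) = (N + o) + 1 = 1 + N + o)
F(V, l) = 5 + V + l (F(V, l) = 1 + (V - 1*(-4)) + l = 1 + (V + 4) + l = 1 + (4 + V) + l = 5 + V + l)
F(y(-5), T(1))*(-112) - 1*1513 = (5 + 6 + (-38 + 9*1))*(-112) - 1*1513 = (5 + 6 + (-38 + 9))*(-112) - 1513 = (5 + 6 - 29)*(-112) - 1513 = -18*(-112) - 1513 = 2016 - 1513 = 503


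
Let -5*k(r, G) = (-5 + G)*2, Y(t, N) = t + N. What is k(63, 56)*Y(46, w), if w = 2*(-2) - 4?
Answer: -3876/5 ≈ -775.20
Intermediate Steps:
w = -8 (w = -4 - 4 = -8)
Y(t, N) = N + t
k(r, G) = 2 - 2*G/5 (k(r, G) = -(-5 + G)*2/5 = -(-10 + 2*G)/5 = 2 - 2*G/5)
k(63, 56)*Y(46, w) = (2 - ⅖*56)*(-8 + 46) = (2 - 112/5)*38 = -102/5*38 = -3876/5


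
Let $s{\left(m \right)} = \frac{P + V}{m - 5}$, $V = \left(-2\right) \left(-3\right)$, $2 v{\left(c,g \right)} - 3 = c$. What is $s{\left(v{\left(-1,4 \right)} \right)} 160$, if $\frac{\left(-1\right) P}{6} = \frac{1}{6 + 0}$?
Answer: $-200$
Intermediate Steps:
$v{\left(c,g \right)} = \frac{3}{2} + \frac{c}{2}$
$V = 6$
$P = -1$ ($P = - \frac{6}{6 + 0} = - \frac{6}{6} = \left(-6\right) \frac{1}{6} = -1$)
$s{\left(m \right)} = \frac{5}{-5 + m}$ ($s{\left(m \right)} = \frac{-1 + 6}{m - 5} = \frac{5}{-5 + m}$)
$s{\left(v{\left(-1,4 \right)} \right)} 160 = \frac{5}{-5 + \left(\frac{3}{2} + \frac{1}{2} \left(-1\right)\right)} 160 = \frac{5}{-5 + \left(\frac{3}{2} - \frac{1}{2}\right)} 160 = \frac{5}{-5 + 1} \cdot 160 = \frac{5}{-4} \cdot 160 = 5 \left(- \frac{1}{4}\right) 160 = \left(- \frac{5}{4}\right) 160 = -200$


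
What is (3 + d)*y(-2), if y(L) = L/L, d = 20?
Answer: 23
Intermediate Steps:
y(L) = 1
(3 + d)*y(-2) = (3 + 20)*1 = 23*1 = 23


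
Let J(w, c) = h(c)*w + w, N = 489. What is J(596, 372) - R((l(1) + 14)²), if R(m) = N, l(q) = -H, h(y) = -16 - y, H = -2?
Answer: -231141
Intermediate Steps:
l(q) = 2 (l(q) = -1*(-2) = 2)
J(w, c) = w + w*(-16 - c) (J(w, c) = (-16 - c)*w + w = w*(-16 - c) + w = w + w*(-16 - c))
R(m) = 489
J(596, 372) - R((l(1) + 14)²) = -1*596*(15 + 372) - 1*489 = -1*596*387 - 489 = -230652 - 489 = -231141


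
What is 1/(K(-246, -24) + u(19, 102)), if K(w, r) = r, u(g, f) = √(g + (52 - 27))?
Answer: -6/133 - √11/266 ≈ -0.057581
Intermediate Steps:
u(g, f) = √(25 + g) (u(g, f) = √(g + 25) = √(25 + g))
1/(K(-246, -24) + u(19, 102)) = 1/(-24 + √(25 + 19)) = 1/(-24 + √44) = 1/(-24 + 2*√11)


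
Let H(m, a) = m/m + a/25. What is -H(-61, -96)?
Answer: 71/25 ≈ 2.8400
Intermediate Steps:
H(m, a) = 1 + a/25 (H(m, a) = 1 + a*(1/25) = 1 + a/25)
-H(-61, -96) = -(1 + (1/25)*(-96)) = -(1 - 96/25) = -1*(-71/25) = 71/25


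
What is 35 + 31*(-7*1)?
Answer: -182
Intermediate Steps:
35 + 31*(-7*1) = 35 + 31*(-7) = 35 - 217 = -182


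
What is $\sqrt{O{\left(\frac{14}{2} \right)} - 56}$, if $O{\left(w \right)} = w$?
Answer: $7 i \approx 7.0 i$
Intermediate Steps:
$\sqrt{O{\left(\frac{14}{2} \right)} - 56} = \sqrt{\frac{14}{2} - 56} = \sqrt{14 \cdot \frac{1}{2} - 56} = \sqrt{7 - 56} = \sqrt{-49} = 7 i$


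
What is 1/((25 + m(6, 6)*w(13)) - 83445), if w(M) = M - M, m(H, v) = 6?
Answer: -1/83420 ≈ -1.1988e-5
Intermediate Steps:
w(M) = 0
1/((25 + m(6, 6)*w(13)) - 83445) = 1/((25 + 6*0) - 83445) = 1/((25 + 0) - 83445) = 1/(25 - 83445) = 1/(-83420) = -1/83420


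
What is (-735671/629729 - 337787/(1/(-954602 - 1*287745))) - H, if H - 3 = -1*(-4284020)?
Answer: 264262237073304443/629729 ≈ 4.1964e+11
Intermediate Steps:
H = 4284023 (H = 3 - 1*(-4284020) = 3 + 4284020 = 4284023)
(-735671/629729 - 337787/(1/(-954602 - 1*287745))) - H = (-735671/629729 - 337787/(1/(-954602 - 1*287745))) - 1*4284023 = (-735671*1/629729 - 337787/(1/(-954602 - 287745))) - 4284023 = (-735671/629729 - 337787/(1/(-1242347))) - 4284023 = (-735671/629729 - 337787/(-1/1242347)) - 4284023 = (-735671/629729 - 337787*(-1242347)) - 4284023 = (-735671/629729 + 419648666089) - 4284023 = 264264934846824210/629729 - 4284023 = 264262237073304443/629729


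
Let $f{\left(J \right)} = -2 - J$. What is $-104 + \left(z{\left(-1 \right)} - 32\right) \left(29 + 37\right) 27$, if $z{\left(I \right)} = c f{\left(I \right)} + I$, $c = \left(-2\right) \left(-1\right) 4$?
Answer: $-73166$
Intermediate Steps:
$c = 8$ ($c = 2 \cdot 4 = 8$)
$z{\left(I \right)} = -16 - 7 I$ ($z{\left(I \right)} = 8 \left(-2 - I\right) + I = \left(-16 - 8 I\right) + I = -16 - 7 I$)
$-104 + \left(z{\left(-1 \right)} - 32\right) \left(29 + 37\right) 27 = -104 + \left(\left(-16 - -7\right) - 32\right) \left(29 + 37\right) 27 = -104 + \left(\left(-16 + 7\right) - 32\right) 66 \cdot 27 = -104 + \left(-9 - 32\right) 66 \cdot 27 = -104 + \left(-41\right) 66 \cdot 27 = -104 - 73062 = -73166$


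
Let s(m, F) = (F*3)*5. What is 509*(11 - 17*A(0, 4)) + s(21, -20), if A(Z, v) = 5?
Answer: -37966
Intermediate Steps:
s(m, F) = 15*F (s(m, F) = (3*F)*5 = 15*F)
509*(11 - 17*A(0, 4)) + s(21, -20) = 509*(11 - 17*5) + 15*(-20) = 509*(11 - 85) - 300 = 509*(-74) - 300 = -37666 - 300 = -37966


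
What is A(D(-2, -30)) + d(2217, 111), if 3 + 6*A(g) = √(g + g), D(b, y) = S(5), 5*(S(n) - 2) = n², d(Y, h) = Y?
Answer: 4433/2 + √14/6 ≈ 2217.1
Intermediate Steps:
S(n) = 2 + n²/5
D(b, y) = 7 (D(b, y) = 2 + (⅕)*5² = 2 + (⅕)*25 = 2 + 5 = 7)
A(g) = -½ + √2*√g/6 (A(g) = -½ + √(g + g)/6 = -½ + √(2*g)/6 = -½ + (√2*√g)/6 = -½ + √2*√g/6)
A(D(-2, -30)) + d(2217, 111) = (-½ + √2*√7/6) + 2217 = (-½ + √14/6) + 2217 = 4433/2 + √14/6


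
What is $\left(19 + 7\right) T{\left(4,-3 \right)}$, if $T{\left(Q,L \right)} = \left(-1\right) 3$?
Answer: $-78$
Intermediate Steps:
$T{\left(Q,L \right)} = -3$
$\left(19 + 7\right) T{\left(4,-3 \right)} = \left(19 + 7\right) \left(-3\right) = 26 \left(-3\right) = -78$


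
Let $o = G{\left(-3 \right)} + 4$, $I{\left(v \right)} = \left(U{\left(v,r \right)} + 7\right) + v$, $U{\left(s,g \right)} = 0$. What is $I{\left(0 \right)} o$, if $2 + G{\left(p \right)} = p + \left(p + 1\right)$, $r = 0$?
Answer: $-21$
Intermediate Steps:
$I{\left(v \right)} = 7 + v$ ($I{\left(v \right)} = \left(0 + 7\right) + v = 7 + v$)
$G{\left(p \right)} = -1 + 2 p$ ($G{\left(p \right)} = -2 + \left(p + \left(p + 1\right)\right) = -2 + \left(p + \left(1 + p\right)\right) = -2 + \left(1 + 2 p\right) = -1 + 2 p$)
$o = -3$ ($o = \left(-1 + 2 \left(-3\right)\right) + 4 = \left(-1 - 6\right) + 4 = -7 + 4 = -3$)
$I{\left(0 \right)} o = \left(7 + 0\right) \left(-3\right) = 7 \left(-3\right) = -21$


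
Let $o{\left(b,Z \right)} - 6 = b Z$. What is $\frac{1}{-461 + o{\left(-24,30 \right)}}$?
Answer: $- \frac{1}{1175} \approx -0.00085106$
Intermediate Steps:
$o{\left(b,Z \right)} = 6 + Z b$ ($o{\left(b,Z \right)} = 6 + b Z = 6 + Z b$)
$\frac{1}{-461 + o{\left(-24,30 \right)}} = \frac{1}{-461 + \left(6 + 30 \left(-24\right)\right)} = \frac{1}{-461 + \left(6 - 720\right)} = \frac{1}{-461 - 714} = \frac{1}{-1175} = - \frac{1}{1175}$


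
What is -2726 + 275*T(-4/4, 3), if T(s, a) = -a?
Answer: -3551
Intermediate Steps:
-2726 + 275*T(-4/4, 3) = -2726 + 275*(-1*3) = -2726 + 275*(-3) = -2726 - 825 = -3551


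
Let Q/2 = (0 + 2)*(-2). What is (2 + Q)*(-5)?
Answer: 30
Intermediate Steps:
Q = -8 (Q = 2*((0 + 2)*(-2)) = 2*(2*(-2)) = 2*(-4) = -8)
(2 + Q)*(-5) = (2 - 8)*(-5) = -6*(-5) = 30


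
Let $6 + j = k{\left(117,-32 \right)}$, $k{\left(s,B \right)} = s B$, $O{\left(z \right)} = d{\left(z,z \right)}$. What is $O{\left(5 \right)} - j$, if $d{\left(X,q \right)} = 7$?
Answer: $3757$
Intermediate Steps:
$O{\left(z \right)} = 7$
$k{\left(s,B \right)} = B s$
$j = -3750$ ($j = -6 - 3744 = -3750$)
$O{\left(5 \right)} - j = 7 - -3750 = 7 + 3750 = 3757$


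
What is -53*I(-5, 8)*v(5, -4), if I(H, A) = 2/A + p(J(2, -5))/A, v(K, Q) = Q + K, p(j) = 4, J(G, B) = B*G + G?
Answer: -159/4 ≈ -39.750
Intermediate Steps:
J(G, B) = G + B*G
v(K, Q) = K + Q
I(H, A) = 6/A (I(H, A) = 2/A + 4/A = 6/A)
-53*I(-5, 8)*v(5, -4) = -53*(6/8)*(5 - 4) = -53*(6*(⅛)) = -53*(¾) = -159/4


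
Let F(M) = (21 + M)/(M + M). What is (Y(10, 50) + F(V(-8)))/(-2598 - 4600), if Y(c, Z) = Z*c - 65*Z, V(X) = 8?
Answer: 43971/115168 ≈ 0.38180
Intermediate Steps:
Y(c, Z) = -65*Z + Z*c
F(M) = (21 + M)/(2*M) (F(M) = (21 + M)/((2*M)) = (21 + M)*(1/(2*M)) = (21 + M)/(2*M))
(Y(10, 50) + F(V(-8)))/(-2598 - 4600) = (50*(-65 + 10) + (½)*(21 + 8)/8)/(-2598 - 4600) = (50*(-55) + (½)*(⅛)*29)/(-7198) = (-2750 + 29/16)*(-1/7198) = -43971/16*(-1/7198) = 43971/115168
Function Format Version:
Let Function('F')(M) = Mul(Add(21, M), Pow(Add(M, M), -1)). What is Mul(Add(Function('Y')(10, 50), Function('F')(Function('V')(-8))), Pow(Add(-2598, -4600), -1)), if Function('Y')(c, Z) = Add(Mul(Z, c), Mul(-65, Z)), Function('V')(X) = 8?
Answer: Rational(43971, 115168) ≈ 0.38180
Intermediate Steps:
Function('Y')(c, Z) = Add(Mul(-65, Z), Mul(Z, c))
Function('F')(M) = Mul(Rational(1, 2), Pow(M, -1), Add(21, M)) (Function('F')(M) = Mul(Add(21, M), Pow(Mul(2, M), -1)) = Mul(Add(21, M), Mul(Rational(1, 2), Pow(M, -1))) = Mul(Rational(1, 2), Pow(M, -1), Add(21, M)))
Mul(Add(Function('Y')(10, 50), Function('F')(Function('V')(-8))), Pow(Add(-2598, -4600), -1)) = Mul(Add(Mul(50, Add(-65, 10)), Mul(Rational(1, 2), Pow(8, -1), Add(21, 8))), Pow(Add(-2598, -4600), -1)) = Mul(Add(Mul(50, -55), Mul(Rational(1, 2), Rational(1, 8), 29)), Pow(-7198, -1)) = Mul(Add(-2750, Rational(29, 16)), Rational(-1, 7198)) = Mul(Rational(-43971, 16), Rational(-1, 7198)) = Rational(43971, 115168)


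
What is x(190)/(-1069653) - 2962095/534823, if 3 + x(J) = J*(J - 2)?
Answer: -3187516076126/572075026419 ≈ -5.5718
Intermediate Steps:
x(J) = -3 + J*(-2 + J) (x(J) = -3 + J*(J - 2) = -3 + J*(-2 + J))
x(190)/(-1069653) - 2962095/534823 = (-3 + 190² - 2*190)/(-1069653) - 2962095/534823 = (-3 + 36100 - 380)*(-1/1069653) - 2962095*1/534823 = 35717*(-1/1069653) - 2962095/534823 = -35717/1069653 - 2962095/534823 = -3187516076126/572075026419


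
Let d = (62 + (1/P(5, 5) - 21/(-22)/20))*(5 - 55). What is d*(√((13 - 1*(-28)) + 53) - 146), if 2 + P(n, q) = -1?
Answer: 29733995/66 - 407315*√94/132 ≈ 4.2060e+5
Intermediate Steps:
P(n, q) = -3 (P(n, q) = -2 - 1 = -3)
d = -407315/132 (d = (62 + (1/(-3) - 21/(-22)/20))*(5 - 55) = (62 + (1*(-⅓) - 21*(-1/22)*(1/20)))*(-50) = (62 + (-⅓ + (21/22)*(1/20)))*(-50) = (62 + (-⅓ + 21/440))*(-50) = (62 - 377/1320)*(-50) = (81463/1320)*(-50) = -407315/132 ≈ -3085.7)
d*(√((13 - 1*(-28)) + 53) - 146) = -407315*(√((13 - 1*(-28)) + 53) - 146)/132 = -407315*(√((13 + 28) + 53) - 146)/132 = -407315*(√(41 + 53) - 146)/132 = -407315*(√94 - 146)/132 = -407315*(-146 + √94)/132 = 29733995/66 - 407315*√94/132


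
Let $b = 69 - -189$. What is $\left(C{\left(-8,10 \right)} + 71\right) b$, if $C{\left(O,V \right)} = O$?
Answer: $16254$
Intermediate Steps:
$b = 258$ ($b = 69 + 189 = 258$)
$\left(C{\left(-8,10 \right)} + 71\right) b = \left(-8 + 71\right) 258 = 63 \cdot 258 = 16254$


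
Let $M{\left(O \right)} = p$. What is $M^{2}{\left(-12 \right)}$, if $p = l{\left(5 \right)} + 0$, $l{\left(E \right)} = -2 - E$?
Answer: $49$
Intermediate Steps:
$p = -7$ ($p = \left(-2 - 5\right) + 0 = -7 + 0 = -7$)
$M{\left(O \right)} = -7$
$M^{2}{\left(-12 \right)} = \left(-7\right)^{2} = 49$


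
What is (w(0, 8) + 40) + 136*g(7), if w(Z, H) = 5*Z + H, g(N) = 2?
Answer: 320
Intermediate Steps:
w(Z, H) = H + 5*Z
(w(0, 8) + 40) + 136*g(7) = ((8 + 5*0) + 40) + 136*2 = ((8 + 0) + 40) + 272 = (8 + 40) + 272 = 48 + 272 = 320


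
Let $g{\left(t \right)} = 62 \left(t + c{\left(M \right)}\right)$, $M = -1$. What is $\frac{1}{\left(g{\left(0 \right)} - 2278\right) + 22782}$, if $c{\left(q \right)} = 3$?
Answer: $\frac{1}{20690} \approx 4.8332 \cdot 10^{-5}$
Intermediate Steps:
$g{\left(t \right)} = 186 + 62 t$ ($g{\left(t \right)} = 62 \left(t + 3\right) = 62 \left(3 + t\right) = 186 + 62 t$)
$\frac{1}{\left(g{\left(0 \right)} - 2278\right) + 22782} = \frac{1}{\left(\left(186 + 62 \cdot 0\right) - 2278\right) + 22782} = \frac{1}{\left(\left(186 + 0\right) - 2278\right) + 22782} = \frac{1}{\left(186 - 2278\right) + 22782} = \frac{1}{-2092 + 22782} = \frac{1}{20690}$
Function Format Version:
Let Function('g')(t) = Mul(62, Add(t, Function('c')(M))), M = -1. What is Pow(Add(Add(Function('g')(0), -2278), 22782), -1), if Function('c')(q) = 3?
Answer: Rational(1, 20690) ≈ 4.8332e-5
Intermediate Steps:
Function('g')(t) = Add(186, Mul(62, t)) (Function('g')(t) = Mul(62, Add(t, 3)) = Mul(62, Add(3, t)) = Add(186, Mul(62, t)))
Pow(Add(Add(Function('g')(0), -2278), 22782), -1) = Pow(Add(Add(Add(186, Mul(62, 0)), -2278), 22782), -1) = Pow(Add(Add(Add(186, 0), -2278), 22782), -1) = Pow(Add(Add(186, -2278), 22782), -1) = Pow(Add(-2092, 22782), -1) = Pow(20690, -1) = Rational(1, 20690)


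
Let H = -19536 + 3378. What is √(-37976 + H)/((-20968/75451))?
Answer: -75451*I*√54134/20968 ≈ -837.23*I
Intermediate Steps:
H = -16158
√(-37976 + H)/((-20968/75451)) = √(-37976 - 16158)/((-20968/75451)) = √(-54134)/((-20968*1/75451)) = (I*√54134)/(-20968/75451) = (I*√54134)*(-75451/20968) = -75451*I*√54134/20968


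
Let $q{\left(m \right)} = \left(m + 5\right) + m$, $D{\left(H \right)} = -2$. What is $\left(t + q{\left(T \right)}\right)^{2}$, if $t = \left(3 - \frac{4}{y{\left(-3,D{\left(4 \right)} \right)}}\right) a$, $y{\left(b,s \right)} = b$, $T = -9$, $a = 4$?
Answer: $\frac{169}{9} \approx 18.778$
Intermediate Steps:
$q{\left(m \right)} = 5 + 2 m$ ($q{\left(m \right)} = \left(5 + m\right) + m = 5 + 2 m$)
$t = \frac{52}{3}$ ($t = \left(3 - \frac{4}{-3}\right) 4 = \left(3 - - \frac{4}{3}\right) 4 = \left(3 + \frac{4}{3}\right) 4 = \frac{13}{3} \cdot 4 = \frac{52}{3} \approx 17.333$)
$\left(t + q{\left(T \right)}\right)^{2} = \left(\frac{52}{3} + \left(5 + 2 \left(-9\right)\right)\right)^{2} = \left(\frac{52}{3} + \left(5 - 18\right)\right)^{2} = \left(\frac{52}{3} - 13\right)^{2} = \left(\frac{13}{3}\right)^{2} = \frac{169}{9}$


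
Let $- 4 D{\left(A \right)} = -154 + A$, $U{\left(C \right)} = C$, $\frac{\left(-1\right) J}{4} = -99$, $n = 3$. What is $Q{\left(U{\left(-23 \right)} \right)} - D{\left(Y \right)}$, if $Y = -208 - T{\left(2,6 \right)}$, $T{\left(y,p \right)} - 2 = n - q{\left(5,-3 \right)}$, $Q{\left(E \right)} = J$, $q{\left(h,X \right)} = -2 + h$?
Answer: $305$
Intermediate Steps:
$J = 396$ ($J = \left(-4\right) \left(-99\right) = 396$)
$Q{\left(E \right)} = 396$
$T{\left(y,p \right)} = 2$ ($T{\left(y,p \right)} = 2 + \left(3 - \left(-2 + 5\right)\right) = 2 + \left(3 - 3\right) = 2 + 0 = 2$)
$Y = -210$ ($Y = -208 - 2 = -210$)
$D{\left(A \right)} = \frac{77}{2} - \frac{A}{4}$ ($D{\left(A \right)} = - \frac{-154 + A}{4} = \frac{77}{2} - \frac{A}{4}$)
$Q{\left(U{\left(-23 \right)} \right)} - D{\left(Y \right)} = 396 - \left(\frac{77}{2} - - \frac{105}{2}\right) = 396 - \left(\frac{77}{2} + \frac{105}{2}\right) = 396 - 91 = 305$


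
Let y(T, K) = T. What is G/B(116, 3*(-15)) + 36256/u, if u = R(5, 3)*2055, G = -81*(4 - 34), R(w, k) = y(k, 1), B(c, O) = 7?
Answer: 15234742/43155 ≈ 353.02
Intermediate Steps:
R(w, k) = k
G = 2430 (G = -81*(-30) = 2430)
u = 6165 (u = 3*2055 = 6165)
G/B(116, 3*(-15)) + 36256/u = 2430/7 + 36256/6165 = 15234742/43155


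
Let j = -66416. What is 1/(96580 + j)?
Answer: 1/30164 ≈ 3.3152e-5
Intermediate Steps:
1/(96580 + j) = 1/(96580 - 66416) = 1/30164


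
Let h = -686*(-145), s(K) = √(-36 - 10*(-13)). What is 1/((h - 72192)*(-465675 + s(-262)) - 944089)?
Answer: -12703626739/161382132253891381425 - 27278*√94/161382132253891381425 ≈ -7.8719e-11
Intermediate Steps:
s(K) = √94 (s(K) = √(-36 + 130) = √94)
h = 99470
1/((h - 72192)*(-465675 + s(-262)) - 944089) = 1/((99470 - 72192)*(-465675 + √94) - 944089) = 1/(27278*(-465675 + √94) - 944089) = 1/((-12702682650 + 27278*√94) - 944089) = 1/(-12703626739 + 27278*√94)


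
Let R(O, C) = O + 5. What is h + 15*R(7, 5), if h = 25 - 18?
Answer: 187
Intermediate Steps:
R(O, C) = 5 + O
h = 7
h + 15*R(7, 5) = 7 + 15*(5 + 7) = 7 + 15*12 = 7 + 180 = 187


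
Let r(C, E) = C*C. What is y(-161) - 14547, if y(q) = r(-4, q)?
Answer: -14531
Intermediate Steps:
r(C, E) = C²
y(q) = 16 (y(q) = (-4)² = 16)
y(-161) - 14547 = 16 - 14547 = -14531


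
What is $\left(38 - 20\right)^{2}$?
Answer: $324$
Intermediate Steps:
$\left(38 - 20\right)^{2} = 18^{2} = 324$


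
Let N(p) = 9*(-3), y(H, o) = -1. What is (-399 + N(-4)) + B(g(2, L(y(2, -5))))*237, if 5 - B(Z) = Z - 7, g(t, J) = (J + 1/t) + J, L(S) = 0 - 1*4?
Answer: 8391/2 ≈ 4195.5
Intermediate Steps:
N(p) = -27
L(S) = -4 (L(S) = 0 - 4 = -4)
g(t, J) = 1/t + 2*J
B(Z) = 12 - Z (B(Z) = 5 - (Z - 7) = 5 - (-7 + Z) = 5 + (7 - Z) = 12 - Z)
(-399 + N(-4)) + B(g(2, L(y(2, -5))))*237 = (-399 - 27) + (12 - (1/2 + 2*(-4)))*237 = -426 + (12 - (1/2 - 8))*237 = -426 + (12 - 1*(-15/2))*237 = -426 + (12 + 15/2)*237 = -426 + (39/2)*237 = -426 + 9243/2 = 8391/2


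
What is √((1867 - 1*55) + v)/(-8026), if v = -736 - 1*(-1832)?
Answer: -√727/4013 ≈ -0.0067189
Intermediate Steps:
v = 1096 (v = -736 + 1832 = 1096)
√((1867 - 1*55) + v)/(-8026) = √((1867 - 1*55) + 1096)/(-8026) = √((1867 - 55) + 1096)*(-1/8026) = √(1812 + 1096)*(-1/8026) = √2908*(-1/8026) = (2*√727)*(-1/8026) = -√727/4013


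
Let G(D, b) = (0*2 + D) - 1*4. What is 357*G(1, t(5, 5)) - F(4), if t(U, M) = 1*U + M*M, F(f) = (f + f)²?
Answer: -1135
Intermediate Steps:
F(f) = 4*f² (F(f) = (2*f)² = 4*f²)
t(U, M) = U + M²
G(D, b) = -4 + D (G(D, b) = (0 + D) - 4 = D - 4 = -4 + D)
357*G(1, t(5, 5)) - F(4) = 357*(-4 + 1) - 4*4² = 357*(-3) - 4*16 = -1071 - 64 = -1135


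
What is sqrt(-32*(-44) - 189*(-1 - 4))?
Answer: sqrt(2353) ≈ 48.508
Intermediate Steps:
sqrt(-32*(-44) - 189*(-1 - 4)) = sqrt(1408 - 189*(-5)) = sqrt(1408 - 21*(-45)) = sqrt(1408 + 945) = sqrt(2353)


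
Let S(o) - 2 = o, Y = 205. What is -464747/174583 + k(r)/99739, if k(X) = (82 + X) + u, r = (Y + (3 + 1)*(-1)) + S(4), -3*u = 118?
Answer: -138929440432/52238201511 ≈ -2.6595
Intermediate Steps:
S(o) = 2 + o
u = -118/3 (u = -⅓*118 = -118/3 ≈ -39.333)
r = 207 (r = (205 + (3 + 1)*(-1)) + (2 + 4) = (205 + 4*(-1)) + 6 = (205 - 4) + 6 = 201 + 6 = 207)
k(X) = 128/3 + X (k(X) = (82 + X) - 118/3 = 128/3 + X)
-464747/174583 + k(r)/99739 = -464747/174583 + (128/3 + 207)/99739 = -464747*1/174583 + (749/3)*(1/99739) = -464747/174583 + 749/299217 = -138929440432/52238201511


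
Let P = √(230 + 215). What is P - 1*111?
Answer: -111 + √445 ≈ -89.905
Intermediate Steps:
P = √445 ≈ 21.095
P - 1*111 = √445 - 1*111 = √445 - 111 = -111 + √445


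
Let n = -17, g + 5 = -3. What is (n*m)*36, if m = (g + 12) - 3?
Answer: -612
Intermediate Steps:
g = -8 (g = -5 - 3 = -8)
m = 1 (m = (-8 + 12) - 3 = 4 - 3 = 1)
(n*m)*36 = -17*1*36 = -17*36 = -612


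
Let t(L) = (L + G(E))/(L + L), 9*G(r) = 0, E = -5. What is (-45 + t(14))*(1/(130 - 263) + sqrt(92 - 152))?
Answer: 89/266 - 89*I*sqrt(15) ≈ 0.33459 - 344.7*I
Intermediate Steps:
G(r) = 0 (G(r) = (1/9)*0 = 0)
t(L) = 1/2 (t(L) = (L + 0)/(L + L) = L/((2*L)) = L*(1/(2*L)) = 1/2)
(-45 + t(14))*(1/(130 - 263) + sqrt(92 - 152)) = (-45 + 1/2)*(1/(130 - 263) + sqrt(92 - 152)) = -89*(1/(-133) + sqrt(-60))/2 = -89*(-1/133 + 2*I*sqrt(15))/2 = 89/266 - 89*I*sqrt(15)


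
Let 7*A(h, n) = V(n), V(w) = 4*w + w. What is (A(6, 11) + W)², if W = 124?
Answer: 851929/49 ≈ 17386.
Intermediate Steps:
V(w) = 5*w
A(h, n) = 5*n/7 (A(h, n) = (5*n)/7 = 5*n/7)
(A(6, 11) + W)² = ((5/7)*11 + 124)² = (55/7 + 124)² = (923/7)² = 851929/49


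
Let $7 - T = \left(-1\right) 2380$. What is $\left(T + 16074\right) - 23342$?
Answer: $-4881$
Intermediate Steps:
$T = 2387$ ($T = 7 - \left(-1\right) 2380 = 7 - -2380 = 7 + 2380 = 2387$)
$\left(T + 16074\right) - 23342 = \left(2387 + 16074\right) - 23342 = 18461 - 23342 = -4881$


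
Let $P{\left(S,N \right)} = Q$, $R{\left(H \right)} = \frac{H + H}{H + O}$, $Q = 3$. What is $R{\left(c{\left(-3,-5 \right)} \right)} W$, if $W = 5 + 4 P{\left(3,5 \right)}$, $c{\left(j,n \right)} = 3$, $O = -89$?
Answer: $- \frac{51}{43} \approx -1.186$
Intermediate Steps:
$R{\left(H \right)} = \frac{2 H}{-89 + H}$ ($R{\left(H \right)} = \frac{H + H}{H - 89} = \frac{2 H}{-89 + H}$)
$P{\left(S,N \right)} = 3$
$W = 17$ ($W = 5 + 4 \cdot 3 = 5 + 12 = 17$)
$R{\left(c{\left(-3,-5 \right)} \right)} W = 2 \cdot 3 \frac{1}{-89 + 3} \cdot 17 = 2 \cdot 3 \frac{1}{-86} \cdot 17 = 2 \cdot 3 \left(- \frac{1}{86}\right) 17 = \left(- \frac{3}{43}\right) 17 = - \frac{51}{43}$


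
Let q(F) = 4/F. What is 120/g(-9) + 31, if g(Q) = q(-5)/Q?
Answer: 1381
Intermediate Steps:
g(Q) = -4/(5*Q) (g(Q) = (4/(-5))/Q = (4*(-⅕))/Q = -4/(5*Q))
120/g(-9) + 31 = 120/((-⅘/(-9))) + 31 = 120/((-⅘*(-⅑))) + 31 = 120/(4/45) + 31 = 120*(45/4) + 31 = 1350 + 31 = 1381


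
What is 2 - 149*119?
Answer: -17729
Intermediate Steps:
2 - 149*119 = 2 - 17731 = -17729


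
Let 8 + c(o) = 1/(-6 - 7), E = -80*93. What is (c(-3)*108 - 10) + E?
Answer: -108190/13 ≈ -8322.3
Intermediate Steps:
E = -7440
c(o) = -105/13 (c(o) = -8 + 1/(-6 - 7) = -8 + 1/(-13) = -8 - 1/13 = -105/13)
(c(-3)*108 - 10) + E = (-105/13*108 - 10) - 7440 = (-11340/13 - 10) - 7440 = -11470/13 - 7440 = -108190/13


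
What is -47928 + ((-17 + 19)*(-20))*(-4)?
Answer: -47768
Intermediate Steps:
-47928 + ((-17 + 19)*(-20))*(-4) = -47928 + (2*(-20))*(-4) = -47928 - 40*(-4) = -47928 + 160 = -47768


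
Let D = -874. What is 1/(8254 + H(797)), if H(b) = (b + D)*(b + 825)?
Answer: -1/116640 ≈ -8.5734e-6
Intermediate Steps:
H(b) = (-874 + b)*(825 + b) (H(b) = (b - 874)*(b + 825) = (-874 + b)*(825 + b))
1/(8254 + H(797)) = 1/(8254 + (-721050 + 797² - 49*797)) = 1/(8254 + (-721050 + 635209 - 39053)) = 1/(8254 - 124894) = 1/(-116640) = -1/116640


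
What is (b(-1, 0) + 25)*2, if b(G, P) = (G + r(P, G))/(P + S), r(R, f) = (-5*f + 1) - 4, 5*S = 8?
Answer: 205/4 ≈ 51.250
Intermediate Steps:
S = 8/5 (S = (⅕)*8 = 8/5 ≈ 1.6000)
r(R, f) = -3 - 5*f (r(R, f) = (1 - 5*f) - 4 = -3 - 5*f)
b(G, P) = (-3 - 4*G)/(8/5 + P) (b(G, P) = (G + (-3 - 5*G))/(P + 8/5) = (-3 - 4*G)/(8/5 + P))
(b(-1, 0) + 25)*2 = (5*(-3 - 4*(-1))/(8 + 5*0) + 25)*2 = (5*(-3 + 4)/(8 + 0) + 25)*2 = (5*1/8 + 25)*2 = (5*(⅛)*1 + 25)*2 = (5/8 + 25)*2 = (205/8)*2 = 205/4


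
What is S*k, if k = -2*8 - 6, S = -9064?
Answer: 199408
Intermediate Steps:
k = -22 (k = -16 - 6 = -22)
S*k = -9064*(-22) = 199408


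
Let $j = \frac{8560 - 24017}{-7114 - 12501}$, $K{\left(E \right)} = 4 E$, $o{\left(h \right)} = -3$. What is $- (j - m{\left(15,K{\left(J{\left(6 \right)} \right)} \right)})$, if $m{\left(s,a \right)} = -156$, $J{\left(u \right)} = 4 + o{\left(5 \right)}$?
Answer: $- \frac{3075397}{19615} \approx -156.79$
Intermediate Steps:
$J{\left(u \right)} = 1$ ($J{\left(u \right)} = 4 - 3 = 1$)
$j = \frac{15457}{19615}$ ($j = - \frac{15457}{-19615} = \left(-15457\right) \left(- \frac{1}{19615}\right) = \frac{15457}{19615} \approx 0.78802$)
$- (j - m{\left(15,K{\left(J{\left(6 \right)} \right)} \right)}) = - (\frac{15457}{19615} - -156) = - (\frac{15457}{19615} + 156) = \left(-1\right) \frac{3075397}{19615} = - \frac{3075397}{19615}$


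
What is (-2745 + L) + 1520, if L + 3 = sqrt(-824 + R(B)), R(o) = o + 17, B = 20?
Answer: -1228 + I*sqrt(787) ≈ -1228.0 + 28.054*I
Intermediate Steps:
R(o) = 17 + o
L = -3 + I*sqrt(787) (L = -3 + sqrt(-824 + (17 + 20)) = -3 + sqrt(-824 + 37) = -3 + sqrt(-787) = -3 + I*sqrt(787) ≈ -3.0 + 28.054*I)
(-2745 + L) + 1520 = (-2745 + (-3 + I*sqrt(787))) + 1520 = (-2748 + I*sqrt(787)) + 1520 = -1228 + I*sqrt(787)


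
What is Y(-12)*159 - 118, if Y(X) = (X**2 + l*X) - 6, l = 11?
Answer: 836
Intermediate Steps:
Y(X) = -6 + X**2 + 11*X (Y(X) = (X**2 + 11*X) - 6 = -6 + X**2 + 11*X)
Y(-12)*159 - 118 = (-6 + (-12)**2 + 11*(-12))*159 - 118 = (-6 + 144 - 132)*159 - 118 = 6*159 - 118 = 954 - 118 = 836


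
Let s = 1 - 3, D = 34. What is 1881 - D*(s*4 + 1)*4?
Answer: 2833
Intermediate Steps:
s = -2
1881 - D*(s*4 + 1)*4 = 1881 - 34*(-2*4 + 1)*4 = 1881 - 34*(-8 + 1)*4 = 1881 - 34*(-7)*4 = 1881 - (-238)*4 = 1881 - 1*(-952) = 1881 + 952 = 2833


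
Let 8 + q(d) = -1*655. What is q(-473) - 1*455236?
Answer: -455899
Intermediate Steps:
q(d) = -663 (q(d) = -8 - 1*655 = -8 - 655 = -663)
q(-473) - 1*455236 = -663 - 1*455236 = -663 - 455236 = -455899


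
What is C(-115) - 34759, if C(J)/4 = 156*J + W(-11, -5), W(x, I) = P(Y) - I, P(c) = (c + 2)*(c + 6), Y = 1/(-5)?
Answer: -2661431/25 ≈ -1.0646e+5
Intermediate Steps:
Y = -1/5 ≈ -0.20000
P(c) = (2 + c)*(6 + c)
W(x, I) = 261/25 - I (W(x, I) = (12 + (-1/5)**2 + 8*(-1/5)) - I = (12 + 1/25 - 8/5) - I = 261/25 - I)
C(J) = 1544/25 + 624*J (C(J) = 4*(156*J + (261/25 - 1*(-5))) = 4*(156*J + (261/25 + 5)) = 4*(156*J + 386/25) = 4*(386/25 + 156*J) = 1544/25 + 624*J)
C(-115) - 34759 = (1544/25 + 624*(-115)) - 34759 = (1544/25 - 71760) - 34759 = -1792456/25 - 34759 = -2661431/25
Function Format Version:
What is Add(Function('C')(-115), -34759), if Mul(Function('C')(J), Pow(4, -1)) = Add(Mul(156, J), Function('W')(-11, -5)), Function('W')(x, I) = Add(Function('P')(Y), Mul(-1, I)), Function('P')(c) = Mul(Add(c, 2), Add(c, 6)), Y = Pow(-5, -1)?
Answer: Rational(-2661431, 25) ≈ -1.0646e+5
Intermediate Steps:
Y = Rational(-1, 5) ≈ -0.20000
Function('P')(c) = Mul(Add(2, c), Add(6, c))
Function('W')(x, I) = Add(Rational(261, 25), Mul(-1, I)) (Function('W')(x, I) = Add(Add(12, Pow(Rational(-1, 5), 2), Mul(8, Rational(-1, 5))), Mul(-1, I)) = Add(Add(12, Rational(1, 25), Rational(-8, 5)), Mul(-1, I)) = Add(Rational(261, 25), Mul(-1, I)))
Function('C')(J) = Add(Rational(1544, 25), Mul(624, J)) (Function('C')(J) = Mul(4, Add(Mul(156, J), Add(Rational(261, 25), Mul(-1, -5)))) = Mul(4, Add(Mul(156, J), Add(Rational(261, 25), 5))) = Mul(4, Add(Mul(156, J), Rational(386, 25))) = Mul(4, Add(Rational(386, 25), Mul(156, J))) = Add(Rational(1544, 25), Mul(624, J)))
Add(Function('C')(-115), -34759) = Add(Add(Rational(1544, 25), Mul(624, -115)), -34759) = Add(Add(Rational(1544, 25), -71760), -34759) = Add(Rational(-1792456, 25), -34759) = Rational(-2661431, 25)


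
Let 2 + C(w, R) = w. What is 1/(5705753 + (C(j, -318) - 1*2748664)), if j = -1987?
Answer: 1/2955100 ≈ 3.3840e-7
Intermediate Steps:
C(w, R) = -2 + w
1/(5705753 + (C(j, -318) - 1*2748664)) = 1/(5705753 + ((-2 - 1987) - 1*2748664)) = 1/(5705753 + (-1989 - 2748664)) = 1/(5705753 - 2750653) = 1/2955100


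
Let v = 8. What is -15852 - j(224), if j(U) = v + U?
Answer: -16084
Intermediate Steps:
j(U) = 8 + U
-15852 - j(224) = -15852 - (8 + 224) = -15852 - 1*232 = -15852 - 232 = -16084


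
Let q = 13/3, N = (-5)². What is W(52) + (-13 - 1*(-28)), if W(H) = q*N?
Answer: 370/3 ≈ 123.33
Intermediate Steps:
N = 25
q = 13/3 (q = 13*(⅓) = 13/3 ≈ 4.3333)
W(H) = 325/3 (W(H) = (13/3)*25 = 325/3)
W(52) + (-13 - 1*(-28)) = 325/3 + (-13 - 1*(-28)) = 325/3 + (-13 + 28) = 325/3 + 15 = 370/3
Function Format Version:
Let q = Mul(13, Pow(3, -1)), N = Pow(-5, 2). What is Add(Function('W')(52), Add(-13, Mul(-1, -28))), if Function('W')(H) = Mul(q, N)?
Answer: Rational(370, 3) ≈ 123.33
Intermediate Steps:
N = 25
q = Rational(13, 3) (q = Mul(13, Rational(1, 3)) = Rational(13, 3) ≈ 4.3333)
Function('W')(H) = Rational(325, 3) (Function('W')(H) = Mul(Rational(13, 3), 25) = Rational(325, 3))
Add(Function('W')(52), Add(-13, Mul(-1, -28))) = Add(Rational(325, 3), Add(-13, Mul(-1, -28))) = Add(Rational(325, 3), Add(-13, 28)) = Add(Rational(325, 3), 15) = Rational(370, 3)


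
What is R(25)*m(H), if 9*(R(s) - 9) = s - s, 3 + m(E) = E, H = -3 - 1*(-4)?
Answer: -18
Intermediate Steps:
H = 1 (H = -3 + 4 = 1)
m(E) = -3 + E
R(s) = 9 (R(s) = 9 + (s - s)/9 = 9 + (1/9)*0 = 9 + 0 = 9)
R(25)*m(H) = 9*(-3 + 1) = 9*(-2) = -18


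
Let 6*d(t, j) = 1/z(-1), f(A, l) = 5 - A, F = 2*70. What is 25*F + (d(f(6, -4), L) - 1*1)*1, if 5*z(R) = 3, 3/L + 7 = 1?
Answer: 62987/18 ≈ 3499.3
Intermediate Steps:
L = -1/2 (L = 3/(-7 + 1) = 3/(-6) = 3*(-1/6) = -1/2 ≈ -0.50000)
z(R) = 3/5 (z(R) = (1/5)*3 = 3/5)
F = 140
d(t, j) = 5/18 (d(t, j) = 1/(6*(3/5)) = (1/6)*(5/3) = 5/18)
25*F + (d(f(6, -4), L) - 1*1)*1 = 25*140 + (5/18 - 1*1)*1 = 3500 + (5/18 - 1)*1 = 3500 - 13/18*1 = 3500 - 13/18 = 62987/18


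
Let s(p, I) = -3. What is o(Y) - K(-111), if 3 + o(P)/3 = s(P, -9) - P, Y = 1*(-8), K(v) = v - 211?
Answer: 328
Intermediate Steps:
K(v) = -211 + v
Y = -8
o(P) = -18 - 3*P (o(P) = -9 + 3*(-3 - P) = -9 + (-9 - 3*P) = -18 - 3*P)
o(Y) - K(-111) = (-18 - 3*(-8)) - (-211 - 111) = (-18 + 24) - 1*(-322) = 6 + 322 = 328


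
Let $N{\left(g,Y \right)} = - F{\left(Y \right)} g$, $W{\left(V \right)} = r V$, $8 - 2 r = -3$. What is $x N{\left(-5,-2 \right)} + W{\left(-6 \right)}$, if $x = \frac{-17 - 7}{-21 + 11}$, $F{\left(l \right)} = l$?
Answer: $-57$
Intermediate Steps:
$r = \frac{11}{2}$ ($r = 4 - - \frac{3}{2} = 4 + \frac{3}{2} = \frac{11}{2} \approx 5.5$)
$x = \frac{12}{5}$ ($x = - \frac{24}{-10} = \left(-24\right) \left(- \frac{1}{10}\right) = \frac{12}{5} \approx 2.4$)
$W{\left(V \right)} = \frac{11 V}{2}$
$N{\left(g,Y \right)} = - Y g$
$x N{\left(-5,-2 \right)} + W{\left(-6 \right)} = \frac{12 \left(\left(-1\right) \left(-2\right) \left(-5\right)\right)}{5} + \frac{11}{2} \left(-6\right) = \frac{12}{5} \left(-10\right) - 33 = -24 - 33 = -57$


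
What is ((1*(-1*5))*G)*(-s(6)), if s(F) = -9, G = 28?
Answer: -1260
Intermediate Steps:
((1*(-1*5))*G)*(-s(6)) = ((1*(-1*5))*28)*(-1*(-9)) = ((1*(-5))*28)*9 = -5*28*9 = -140*9 = -1260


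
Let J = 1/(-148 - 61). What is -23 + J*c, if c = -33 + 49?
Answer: -4823/209 ≈ -23.077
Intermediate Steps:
J = -1/209 (J = 1/(-209) = -1/209 ≈ -0.0047847)
c = 16
-23 + J*c = -23 - 1/209*16 = -23 - 16/209 = -4823/209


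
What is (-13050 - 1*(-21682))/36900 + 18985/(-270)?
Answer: -3878977/55350 ≈ -70.081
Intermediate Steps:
(-13050 - 1*(-21682))/36900 + 18985/(-270) = (-13050 + 21682)*(1/36900) + 18985*(-1/270) = 8632*(1/36900) - 3797/54 = 2158/9225 - 3797/54 = -3878977/55350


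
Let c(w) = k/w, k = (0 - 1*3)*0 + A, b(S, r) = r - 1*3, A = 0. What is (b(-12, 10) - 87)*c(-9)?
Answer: 0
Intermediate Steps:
b(S, r) = -3 + r (b(S, r) = r - 3 = -3 + r)
k = 0 (k = (0 - 1*3)*0 + 0 = (0 - 3)*0 + 0 = -3*0 + 0 = 0 + 0 = 0)
c(w) = 0 (c(w) = 0/w = 0)
(b(-12, 10) - 87)*c(-9) = ((-3 + 10) - 87)*0 = (7 - 87)*0 = -80*0 = 0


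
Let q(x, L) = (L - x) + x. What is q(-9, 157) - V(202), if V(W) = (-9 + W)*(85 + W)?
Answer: -55234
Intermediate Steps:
q(x, L) = L
q(-9, 157) - V(202) = 157 - (-765 + 202² + 76*202) = 157 - (-765 + 40804 + 15352) = 157 - 1*55391 = 157 - 55391 = -55234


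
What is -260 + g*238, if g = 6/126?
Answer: -746/3 ≈ -248.67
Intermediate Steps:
g = 1/21 (g = 6*(1/126) = 1/21 ≈ 0.047619)
-260 + g*238 = -260 + (1/21)*238 = -260 + 34/3 = -746/3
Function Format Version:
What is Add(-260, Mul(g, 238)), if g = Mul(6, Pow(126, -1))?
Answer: Rational(-746, 3) ≈ -248.67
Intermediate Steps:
g = Rational(1, 21) (g = Mul(6, Rational(1, 126)) = Rational(1, 21) ≈ 0.047619)
Add(-260, Mul(g, 238)) = Add(-260, Mul(Rational(1, 21), 238)) = Add(-260, Rational(34, 3)) = Rational(-746, 3)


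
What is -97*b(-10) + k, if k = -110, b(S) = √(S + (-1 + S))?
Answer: -110 - 97*I*√21 ≈ -110.0 - 444.51*I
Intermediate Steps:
b(S) = √(-1 + 2*S)
-97*b(-10) + k = -97*√(-1 + 2*(-10)) - 110 = -97*√(-1 - 20) - 110 = -97*I*√21 - 110 = -110 - 97*I*√21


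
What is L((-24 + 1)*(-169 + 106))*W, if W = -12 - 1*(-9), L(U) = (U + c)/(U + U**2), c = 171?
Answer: -54/23345 ≈ -0.0023131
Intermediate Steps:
L(U) = (171 + U)/(U + U**2) (L(U) = (U + 171)/(U + U**2) = (171 + U)/(U + U**2))
W = -3 (W = -12 + 9 = -3)
L((-24 + 1)*(-169 + 106))*W = ((171 + (-24 + 1)*(-169 + 106))/((((-24 + 1)*(-169 + 106)))*(1 + (-24 + 1)*(-169 + 106))))*(-3) = ((171 - 23*(-63))/(((-23*(-63)))*(1 - 23*(-63))))*(-3) = ((171 + 1449)/(1449*(1 + 1449)))*(-3) = ((1/1449)*1620/1450)*(-3) = ((1/1449)*(1/1450)*1620)*(-3) = (18/23345)*(-3) = -54/23345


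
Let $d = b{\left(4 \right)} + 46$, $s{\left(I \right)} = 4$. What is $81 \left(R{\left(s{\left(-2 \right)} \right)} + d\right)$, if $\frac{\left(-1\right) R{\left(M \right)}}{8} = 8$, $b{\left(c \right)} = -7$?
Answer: $-2025$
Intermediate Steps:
$R{\left(M \right)} = -64$ ($R{\left(M \right)} = \left(-8\right) 8 = -64$)
$d = 39$ ($d = -7 + 46 = 39$)
$81 \left(R{\left(s{\left(-2 \right)} \right)} + d\right) = 81 \left(-64 + 39\right) = 81 \left(-25\right) = -2025$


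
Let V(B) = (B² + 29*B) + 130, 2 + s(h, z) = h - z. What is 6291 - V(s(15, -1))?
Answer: 5559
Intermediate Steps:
s(h, z) = -2 + h - z (s(h, z) = -2 + (h - z) = -2 + h - z)
V(B) = 130 + B² + 29*B
6291 - V(s(15, -1)) = 6291 - (130 + (-2 + 15 - 1*(-1))² + 29*(-2 + 15 - 1*(-1))) = 6291 - (130 + (-2 + 15 + 1)² + 29*(-2 + 15 + 1)) = 6291 - (130 + 14² + 29*14) = 6291 - (130 + 196 + 406) = 6291 - 1*732 = 6291 - 732 = 5559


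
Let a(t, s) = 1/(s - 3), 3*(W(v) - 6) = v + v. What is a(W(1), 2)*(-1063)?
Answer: 1063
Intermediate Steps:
W(v) = 6 + 2*v/3 (W(v) = 6 + (v + v)/3 = 6 + (2*v)/3 = 6 + 2*v/3)
a(t, s) = 1/(-3 + s)
a(W(1), 2)*(-1063) = -1063/(-3 + 2) = -1063/(-1) = -1*(-1063) = 1063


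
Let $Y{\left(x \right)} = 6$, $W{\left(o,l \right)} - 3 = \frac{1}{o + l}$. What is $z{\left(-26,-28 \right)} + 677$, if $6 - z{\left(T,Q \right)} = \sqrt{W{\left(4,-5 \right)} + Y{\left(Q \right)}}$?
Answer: $683 - 2 \sqrt{2} \approx 680.17$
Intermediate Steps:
$W{\left(o,l \right)} = 3 + \frac{1}{l + o}$ ($W{\left(o,l \right)} = 3 + \frac{1}{o + l} = 3 + \frac{1}{l + o}$)
$z{\left(T,Q \right)} = 6 - 2 \sqrt{2}$ ($z{\left(T,Q \right)} = 6 - \sqrt{\frac{1 + 3 \left(-5\right) + 3 \cdot 4}{-5 + 4} + 6} = 6 - \sqrt{\frac{1 - 15 + 12}{-1} + 6} = 6 - \sqrt{\left(-1\right) \left(-2\right) + 6} = 6 - \sqrt{2 + 6} = 6 - \sqrt{8} = 6 - 2 \sqrt{2}$)
$z{\left(-26,-28 \right)} + 677 = \left(6 - 2 \sqrt{2}\right) + 677 = 683 - 2 \sqrt{2}$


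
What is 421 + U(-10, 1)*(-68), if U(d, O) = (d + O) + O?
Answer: 965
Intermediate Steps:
U(d, O) = d + 2*O (U(d, O) = (O + d) + O = d + 2*O)
421 + U(-10, 1)*(-68) = 421 + (-10 + 2*1)*(-68) = 421 + (-10 + 2)*(-68) = 421 - 8*(-68) = 421 + 544 = 965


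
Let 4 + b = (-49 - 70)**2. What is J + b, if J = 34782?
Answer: 48939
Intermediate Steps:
b = 14157 (b = -4 + (-49 - 70)**2 = -4 + (-119)**2 = -4 + 14161 = 14157)
J + b = 34782 + 14157 = 48939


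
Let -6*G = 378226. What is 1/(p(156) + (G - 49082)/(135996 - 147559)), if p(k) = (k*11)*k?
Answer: 34689/9286442903 ≈ 3.7354e-6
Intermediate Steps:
G = -189113/3 (G = -⅙*378226 = -189113/3 ≈ -63038.)
p(k) = 11*k² (p(k) = (11*k)*k = 11*k²)
1/(p(156) + (G - 49082)/(135996 - 147559)) = 1/(11*156² + (-189113/3 - 49082)/(135996 - 147559)) = 1/(11*24336 - 336359/3/(-11563)) = 1/(267696 - 336359/3*(-1/11563)) = 1/(267696 + 336359/34689) = 1/(9286442903/34689) = 34689/9286442903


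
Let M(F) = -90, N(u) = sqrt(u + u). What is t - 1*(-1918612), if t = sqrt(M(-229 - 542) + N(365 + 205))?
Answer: 1918612 + sqrt(-90 + 2*sqrt(285)) ≈ 1.9186e+6 + 7.4991*I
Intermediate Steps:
N(u) = sqrt(2)*sqrt(u) (N(u) = sqrt(2*u) = sqrt(2)*sqrt(u))
t = sqrt(-90 + 2*sqrt(285)) (t = sqrt(-90 + sqrt(2)*sqrt(365 + 205)) = sqrt(-90 + sqrt(2)*sqrt(570)) = sqrt(-90 + 2*sqrt(285)) ≈ 7.4991*I)
t - 1*(-1918612) = sqrt(-90 + 2*sqrt(285)) - 1*(-1918612) = sqrt(-90 + 2*sqrt(285)) + 1918612 = 1918612 + sqrt(-90 + 2*sqrt(285))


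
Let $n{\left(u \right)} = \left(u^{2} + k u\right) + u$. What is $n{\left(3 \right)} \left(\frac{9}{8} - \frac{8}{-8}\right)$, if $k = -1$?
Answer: $\frac{153}{8} \approx 19.125$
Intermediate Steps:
$n{\left(u \right)} = u^{2}$ ($n{\left(u \right)} = \left(u^{2} - u\right) + u = u^{2}$)
$n{\left(3 \right)} \left(\frac{9}{8} - \frac{8}{-8}\right) = 3^{2} \left(\frac{9}{8} - \frac{8}{-8}\right) = 9 \left(9 \cdot \frac{1}{8} - -1\right) = 9 \left(\frac{9}{8} + 1\right) = 9 \cdot \frac{17}{8} = \frac{153}{8}$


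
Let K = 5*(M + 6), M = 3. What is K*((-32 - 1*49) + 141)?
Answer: 2700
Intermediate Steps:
K = 45 (K = 5*(3 + 6) = 5*9 = 45)
K*((-32 - 1*49) + 141) = 45*((-32 - 1*49) + 141) = 45*((-32 - 49) + 141) = 45*(-81 + 141) = 45*60 = 2700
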